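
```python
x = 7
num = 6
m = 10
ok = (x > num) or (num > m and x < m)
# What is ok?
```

Trace (tracking ok):
x = 7  # -> x = 7
num = 6  # -> num = 6
m = 10  # -> m = 10
ok = x > num or (num > m and x < m)  # -> ok = True

Answer: True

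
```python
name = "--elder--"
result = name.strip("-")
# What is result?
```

Answer: 'elder'

Derivation:
Trace (tracking result):
name = '--elder--'  # -> name = '--elder--'
result = name.strip('-')  # -> result = 'elder'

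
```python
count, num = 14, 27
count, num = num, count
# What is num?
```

Trace (tracking num):
count, num = (14, 27)  # -> count = 14, num = 27
count, num = (num, count)  # -> count = 27, num = 14

Answer: 14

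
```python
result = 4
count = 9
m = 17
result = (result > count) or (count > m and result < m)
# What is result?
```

Answer: False

Derivation:
Trace (tracking result):
result = 4  # -> result = 4
count = 9  # -> count = 9
m = 17  # -> m = 17
result = result > count or (count > m and result < m)  # -> result = False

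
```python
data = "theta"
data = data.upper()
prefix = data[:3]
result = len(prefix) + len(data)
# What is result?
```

Trace (tracking result):
data = 'theta'  # -> data = 'theta'
data = data.upper()  # -> data = 'THETA'
prefix = data[:3]  # -> prefix = 'THE'
result = len(prefix) + len(data)  # -> result = 8

Answer: 8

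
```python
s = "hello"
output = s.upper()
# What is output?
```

Answer: 'HELLO'

Derivation:
Trace (tracking output):
s = 'hello'  # -> s = 'hello'
output = s.upper()  # -> output = 'HELLO'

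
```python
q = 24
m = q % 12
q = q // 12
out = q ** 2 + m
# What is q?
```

Trace (tracking q):
q = 24  # -> q = 24
m = q % 12  # -> m = 0
q = q // 12  # -> q = 2
out = q ** 2 + m  # -> out = 4

Answer: 2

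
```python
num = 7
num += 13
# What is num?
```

Trace (tracking num):
num = 7  # -> num = 7
num += 13  # -> num = 20

Answer: 20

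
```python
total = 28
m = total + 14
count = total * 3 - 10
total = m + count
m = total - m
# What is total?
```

Answer: 116

Derivation:
Trace (tracking total):
total = 28  # -> total = 28
m = total + 14  # -> m = 42
count = total * 3 - 10  # -> count = 74
total = m + count  # -> total = 116
m = total - m  # -> m = 74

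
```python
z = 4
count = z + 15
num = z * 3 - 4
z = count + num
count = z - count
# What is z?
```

Answer: 27

Derivation:
Trace (tracking z):
z = 4  # -> z = 4
count = z + 15  # -> count = 19
num = z * 3 - 4  # -> num = 8
z = count + num  # -> z = 27
count = z - count  # -> count = 8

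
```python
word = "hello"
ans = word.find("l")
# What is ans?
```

Trace (tracking ans):
word = 'hello'  # -> word = 'hello'
ans = word.find('l')  # -> ans = 2

Answer: 2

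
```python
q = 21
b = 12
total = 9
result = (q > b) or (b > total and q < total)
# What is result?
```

Answer: True

Derivation:
Trace (tracking result):
q = 21  # -> q = 21
b = 12  # -> b = 12
total = 9  # -> total = 9
result = q > b or (b > total and q < total)  # -> result = True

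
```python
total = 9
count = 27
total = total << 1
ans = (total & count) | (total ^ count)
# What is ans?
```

Trace (tracking ans):
total = 9  # -> total = 9
count = 27  # -> count = 27
total = total << 1  # -> total = 18
ans = total & count | total ^ count  # -> ans = 27

Answer: 27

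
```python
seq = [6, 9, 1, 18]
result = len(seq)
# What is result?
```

Trace (tracking result):
seq = [6, 9, 1, 18]  # -> seq = [6, 9, 1, 18]
result = len(seq)  # -> result = 4

Answer: 4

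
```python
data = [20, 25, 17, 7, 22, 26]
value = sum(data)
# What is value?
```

Trace (tracking value):
data = [20, 25, 17, 7, 22, 26]  # -> data = [20, 25, 17, 7, 22, 26]
value = sum(data)  # -> value = 117

Answer: 117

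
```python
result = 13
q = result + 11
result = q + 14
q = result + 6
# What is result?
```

Trace (tracking result):
result = 13  # -> result = 13
q = result + 11  # -> q = 24
result = q + 14  # -> result = 38
q = result + 6  # -> q = 44

Answer: 38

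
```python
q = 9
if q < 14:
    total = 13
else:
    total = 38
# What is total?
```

Trace (tracking total):
q = 9  # -> q = 9
if q < 14:  # condition is True
    total = 13  # -> total = 13

Answer: 13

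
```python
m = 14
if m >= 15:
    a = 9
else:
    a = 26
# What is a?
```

Answer: 26

Derivation:
Trace (tracking a):
m = 14  # -> m = 14
if m >= 15:  # condition is False
else:
    a = 26  # -> a = 26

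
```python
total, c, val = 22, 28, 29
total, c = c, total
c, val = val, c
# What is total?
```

Answer: 28

Derivation:
Trace (tracking total):
total, c, val = (22, 28, 29)  # -> total = 22, c = 28, val = 29
total, c = (c, total)  # -> total = 28, c = 22
c, val = (val, c)  # -> c = 29, val = 22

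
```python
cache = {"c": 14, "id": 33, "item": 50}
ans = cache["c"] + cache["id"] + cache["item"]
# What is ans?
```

Answer: 97

Derivation:
Trace (tracking ans):
cache = {'c': 14, 'id': 33, 'item': 50}  # -> cache = {'c': 14, 'id': 33, 'item': 50}
ans = cache['c'] + cache['id'] + cache['item']  # -> ans = 97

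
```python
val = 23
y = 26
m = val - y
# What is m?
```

Answer: -3

Derivation:
Trace (tracking m):
val = 23  # -> val = 23
y = 26  # -> y = 26
m = val - y  # -> m = -3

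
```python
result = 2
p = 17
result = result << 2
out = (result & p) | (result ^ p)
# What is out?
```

Trace (tracking out):
result = 2  # -> result = 2
p = 17  # -> p = 17
result = result << 2  # -> result = 8
out = result & p | result ^ p  # -> out = 25

Answer: 25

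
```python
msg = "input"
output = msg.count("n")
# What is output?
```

Answer: 1

Derivation:
Trace (tracking output):
msg = 'input'  # -> msg = 'input'
output = msg.count('n')  # -> output = 1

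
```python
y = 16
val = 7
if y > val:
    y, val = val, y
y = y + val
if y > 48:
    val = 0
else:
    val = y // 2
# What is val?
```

Answer: 11

Derivation:
Trace (tracking val):
y = 16  # -> y = 16
val = 7  # -> val = 7
if y > val:  # condition is True
    y, val = (val, y)  # -> y = 7, val = 16
y = y + val  # -> y = 23
if y > 48:  # condition is False
else:
    val = y // 2  # -> val = 11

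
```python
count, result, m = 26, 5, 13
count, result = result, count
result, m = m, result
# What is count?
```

Trace (tracking count):
count, result, m = (26, 5, 13)  # -> count = 26, result = 5, m = 13
count, result = (result, count)  # -> count = 5, result = 26
result, m = (m, result)  # -> result = 13, m = 26

Answer: 5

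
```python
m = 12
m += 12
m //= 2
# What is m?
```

Trace (tracking m):
m = 12  # -> m = 12
m += 12  # -> m = 24
m //= 2  # -> m = 12

Answer: 12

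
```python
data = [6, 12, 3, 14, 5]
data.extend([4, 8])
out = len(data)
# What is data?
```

Trace (tracking data):
data = [6, 12, 3, 14, 5]  # -> data = [6, 12, 3, 14, 5]
data.extend([4, 8])  # -> data = [6, 12, 3, 14, 5, 4, 8]
out = len(data)  # -> out = 7

Answer: [6, 12, 3, 14, 5, 4, 8]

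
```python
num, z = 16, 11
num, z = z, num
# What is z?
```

Answer: 16

Derivation:
Trace (tracking z):
num, z = (16, 11)  # -> num = 16, z = 11
num, z = (z, num)  # -> num = 11, z = 16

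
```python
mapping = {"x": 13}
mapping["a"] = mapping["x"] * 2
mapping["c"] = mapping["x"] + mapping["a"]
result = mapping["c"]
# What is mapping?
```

Answer: {'x': 13, 'a': 26, 'c': 39}

Derivation:
Trace (tracking mapping):
mapping = {'x': 13}  # -> mapping = {'x': 13}
mapping['a'] = mapping['x'] * 2  # -> mapping = {'x': 13, 'a': 26}
mapping['c'] = mapping['x'] + mapping['a']  # -> mapping = {'x': 13, 'a': 26, 'c': 39}
result = mapping['c']  # -> result = 39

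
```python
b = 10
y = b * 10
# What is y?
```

Answer: 100

Derivation:
Trace (tracking y):
b = 10  # -> b = 10
y = b * 10  # -> y = 100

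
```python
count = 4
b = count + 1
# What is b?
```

Answer: 5

Derivation:
Trace (tracking b):
count = 4  # -> count = 4
b = count + 1  # -> b = 5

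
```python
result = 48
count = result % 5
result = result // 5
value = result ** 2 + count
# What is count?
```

Answer: 3

Derivation:
Trace (tracking count):
result = 48  # -> result = 48
count = result % 5  # -> count = 3
result = result // 5  # -> result = 9
value = result ** 2 + count  # -> value = 84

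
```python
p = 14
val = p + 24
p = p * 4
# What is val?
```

Answer: 38

Derivation:
Trace (tracking val):
p = 14  # -> p = 14
val = p + 24  # -> val = 38
p = p * 4  # -> p = 56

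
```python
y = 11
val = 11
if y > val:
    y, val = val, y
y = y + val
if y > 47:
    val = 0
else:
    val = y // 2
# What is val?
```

Trace (tracking val):
y = 11  # -> y = 11
val = 11  # -> val = 11
if y > val:  # condition is False
y = y + val  # -> y = 22
if y > 47:  # condition is False
else:
    val = y // 2  # -> val = 11

Answer: 11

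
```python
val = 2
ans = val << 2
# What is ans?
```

Trace (tracking ans):
val = 2  # -> val = 2
ans = val << 2  # -> ans = 8

Answer: 8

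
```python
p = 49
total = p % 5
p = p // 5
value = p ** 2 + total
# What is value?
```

Trace (tracking value):
p = 49  # -> p = 49
total = p % 5  # -> total = 4
p = p // 5  # -> p = 9
value = p ** 2 + total  # -> value = 85

Answer: 85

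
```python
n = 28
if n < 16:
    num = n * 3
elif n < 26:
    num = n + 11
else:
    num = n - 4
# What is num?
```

Answer: 24

Derivation:
Trace (tracking num):
n = 28  # -> n = 28
if n < 16:  # condition is False
elif n < 26:  # condition is False
else:
    num = n - 4  # -> num = 24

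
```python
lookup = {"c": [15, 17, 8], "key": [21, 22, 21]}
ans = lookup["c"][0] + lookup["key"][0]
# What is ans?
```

Trace (tracking ans):
lookup = {'c': [15, 17, 8], 'key': [21, 22, 21]}  # -> lookup = {'c': [15, 17, 8], 'key': [21, 22, 21]}
ans = lookup['c'][0] + lookup['key'][0]  # -> ans = 36

Answer: 36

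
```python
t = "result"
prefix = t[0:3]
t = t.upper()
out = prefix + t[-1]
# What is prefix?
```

Answer: 'res'

Derivation:
Trace (tracking prefix):
t = 'result'  # -> t = 'result'
prefix = t[0:3]  # -> prefix = 'res'
t = t.upper()  # -> t = 'RESULT'
out = prefix + t[-1]  # -> out = 'resT'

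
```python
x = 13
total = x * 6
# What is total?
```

Answer: 78

Derivation:
Trace (tracking total):
x = 13  # -> x = 13
total = x * 6  # -> total = 78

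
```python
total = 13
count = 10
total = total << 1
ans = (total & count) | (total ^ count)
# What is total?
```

Answer: 26

Derivation:
Trace (tracking total):
total = 13  # -> total = 13
count = 10  # -> count = 10
total = total << 1  # -> total = 26
ans = total & count | total ^ count  # -> ans = 26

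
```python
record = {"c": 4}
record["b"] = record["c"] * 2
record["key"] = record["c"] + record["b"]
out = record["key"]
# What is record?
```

Trace (tracking record):
record = {'c': 4}  # -> record = {'c': 4}
record['b'] = record['c'] * 2  # -> record = {'c': 4, 'b': 8}
record['key'] = record['c'] + record['b']  # -> record = {'c': 4, 'b': 8, 'key': 12}
out = record['key']  # -> out = 12

Answer: {'c': 4, 'b': 8, 'key': 12}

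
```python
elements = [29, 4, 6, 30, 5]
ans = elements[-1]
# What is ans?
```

Trace (tracking ans):
elements = [29, 4, 6, 30, 5]  # -> elements = [29, 4, 6, 30, 5]
ans = elements[-1]  # -> ans = 5

Answer: 5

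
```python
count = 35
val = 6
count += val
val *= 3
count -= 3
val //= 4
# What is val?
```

Answer: 4

Derivation:
Trace (tracking val):
count = 35  # -> count = 35
val = 6  # -> val = 6
count += val  # -> count = 41
val *= 3  # -> val = 18
count -= 3  # -> count = 38
val //= 4  # -> val = 4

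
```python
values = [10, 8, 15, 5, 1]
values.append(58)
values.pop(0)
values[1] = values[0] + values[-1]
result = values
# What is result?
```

Trace (tracking result):
values = [10, 8, 15, 5, 1]  # -> values = [10, 8, 15, 5, 1]
values.append(58)  # -> values = [10, 8, 15, 5, 1, 58]
values.pop(0)  # -> values = [8, 15, 5, 1, 58]
values[1] = values[0] + values[-1]  # -> values = [8, 66, 5, 1, 58]
result = values  # -> result = [8, 66, 5, 1, 58]

Answer: [8, 66, 5, 1, 58]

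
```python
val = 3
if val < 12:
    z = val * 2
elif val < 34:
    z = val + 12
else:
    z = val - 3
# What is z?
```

Trace (tracking z):
val = 3  # -> val = 3
if val < 12:  # condition is True
    z = val * 2  # -> z = 6

Answer: 6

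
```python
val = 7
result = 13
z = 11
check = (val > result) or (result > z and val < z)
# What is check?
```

Trace (tracking check):
val = 7  # -> val = 7
result = 13  # -> result = 13
z = 11  # -> z = 11
check = val > result or (result > z and val < z)  # -> check = True

Answer: True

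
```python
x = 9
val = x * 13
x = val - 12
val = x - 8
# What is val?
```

Answer: 97

Derivation:
Trace (tracking val):
x = 9  # -> x = 9
val = x * 13  # -> val = 117
x = val - 12  # -> x = 105
val = x - 8  # -> val = 97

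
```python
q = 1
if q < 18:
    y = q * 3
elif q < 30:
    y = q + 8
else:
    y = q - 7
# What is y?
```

Trace (tracking y):
q = 1  # -> q = 1
if q < 18:  # condition is True
    y = q * 3  # -> y = 3

Answer: 3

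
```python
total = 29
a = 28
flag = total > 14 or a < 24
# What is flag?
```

Trace (tracking flag):
total = 29  # -> total = 29
a = 28  # -> a = 28
flag = total > 14 or a < 24  # -> flag = True

Answer: True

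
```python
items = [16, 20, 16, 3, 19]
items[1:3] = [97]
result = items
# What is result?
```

Answer: [16, 97, 3, 19]

Derivation:
Trace (tracking result):
items = [16, 20, 16, 3, 19]  # -> items = [16, 20, 16, 3, 19]
items[1:3] = [97]  # -> items = [16, 97, 3, 19]
result = items  # -> result = [16, 97, 3, 19]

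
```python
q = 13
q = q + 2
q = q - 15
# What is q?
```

Trace (tracking q):
q = 13  # -> q = 13
q = q + 2  # -> q = 15
q = q - 15  # -> q = 0

Answer: 0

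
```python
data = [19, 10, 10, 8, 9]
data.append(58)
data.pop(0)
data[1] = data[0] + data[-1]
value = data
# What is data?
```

Trace (tracking data):
data = [19, 10, 10, 8, 9]  # -> data = [19, 10, 10, 8, 9]
data.append(58)  # -> data = [19, 10, 10, 8, 9, 58]
data.pop(0)  # -> data = [10, 10, 8, 9, 58]
data[1] = data[0] + data[-1]  # -> data = [10, 68, 8, 9, 58]
value = data  # -> value = [10, 68, 8, 9, 58]

Answer: [10, 68, 8, 9, 58]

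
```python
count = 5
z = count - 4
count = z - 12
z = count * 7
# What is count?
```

Trace (tracking count):
count = 5  # -> count = 5
z = count - 4  # -> z = 1
count = z - 12  # -> count = -11
z = count * 7  # -> z = -77

Answer: -11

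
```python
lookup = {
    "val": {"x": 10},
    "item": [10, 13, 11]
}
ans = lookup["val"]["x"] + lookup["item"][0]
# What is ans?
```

Answer: 20

Derivation:
Trace (tracking ans):
lookup = {'val': {'x': 10}, 'item': [10, 13, 11]}  # -> lookup = {'val': {'x': 10}, 'item': [10, 13, 11]}
ans = lookup['val']['x'] + lookup['item'][0]  # -> ans = 20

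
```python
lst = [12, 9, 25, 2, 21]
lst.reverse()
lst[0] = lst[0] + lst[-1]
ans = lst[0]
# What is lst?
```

Trace (tracking lst):
lst = [12, 9, 25, 2, 21]  # -> lst = [12, 9, 25, 2, 21]
lst.reverse()  # -> lst = [21, 2, 25, 9, 12]
lst[0] = lst[0] + lst[-1]  # -> lst = [33, 2, 25, 9, 12]
ans = lst[0]  # -> ans = 33

Answer: [33, 2, 25, 9, 12]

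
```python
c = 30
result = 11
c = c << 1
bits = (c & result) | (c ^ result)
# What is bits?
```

Answer: 63

Derivation:
Trace (tracking bits):
c = 30  # -> c = 30
result = 11  # -> result = 11
c = c << 1  # -> c = 60
bits = c & result | c ^ result  # -> bits = 63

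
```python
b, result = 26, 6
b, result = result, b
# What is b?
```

Trace (tracking b):
b, result = (26, 6)  # -> b = 26, result = 6
b, result = (result, b)  # -> b = 6, result = 26

Answer: 6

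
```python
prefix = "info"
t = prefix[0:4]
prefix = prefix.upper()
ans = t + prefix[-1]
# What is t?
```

Answer: 'info'

Derivation:
Trace (tracking t):
prefix = 'info'  # -> prefix = 'info'
t = prefix[0:4]  # -> t = 'info'
prefix = prefix.upper()  # -> prefix = 'INFO'
ans = t + prefix[-1]  # -> ans = 'infoO'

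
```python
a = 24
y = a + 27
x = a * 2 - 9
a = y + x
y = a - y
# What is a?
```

Trace (tracking a):
a = 24  # -> a = 24
y = a + 27  # -> y = 51
x = a * 2 - 9  # -> x = 39
a = y + x  # -> a = 90
y = a - y  # -> y = 39

Answer: 90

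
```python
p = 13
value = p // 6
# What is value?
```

Trace (tracking value):
p = 13  # -> p = 13
value = p // 6  # -> value = 2

Answer: 2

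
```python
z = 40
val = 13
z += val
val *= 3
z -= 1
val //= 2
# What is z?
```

Answer: 52

Derivation:
Trace (tracking z):
z = 40  # -> z = 40
val = 13  # -> val = 13
z += val  # -> z = 53
val *= 3  # -> val = 39
z -= 1  # -> z = 52
val //= 2  # -> val = 19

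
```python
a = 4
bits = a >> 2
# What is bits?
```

Trace (tracking bits):
a = 4  # -> a = 4
bits = a >> 2  # -> bits = 1

Answer: 1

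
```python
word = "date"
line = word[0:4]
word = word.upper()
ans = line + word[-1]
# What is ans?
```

Trace (tracking ans):
word = 'date'  # -> word = 'date'
line = word[0:4]  # -> line = 'date'
word = word.upper()  # -> word = 'DATE'
ans = line + word[-1]  # -> ans = 'dateE'

Answer: 'dateE'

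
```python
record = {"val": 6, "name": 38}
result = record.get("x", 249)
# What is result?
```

Trace (tracking result):
record = {'val': 6, 'name': 38}  # -> record = {'val': 6, 'name': 38}
result = record.get('x', 249)  # -> result = 249

Answer: 249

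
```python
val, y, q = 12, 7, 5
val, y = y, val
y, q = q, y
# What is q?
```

Trace (tracking q):
val, y, q = (12, 7, 5)  # -> val = 12, y = 7, q = 5
val, y = (y, val)  # -> val = 7, y = 12
y, q = (q, y)  # -> y = 5, q = 12

Answer: 12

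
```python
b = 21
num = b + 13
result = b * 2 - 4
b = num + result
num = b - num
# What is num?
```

Answer: 38

Derivation:
Trace (tracking num):
b = 21  # -> b = 21
num = b + 13  # -> num = 34
result = b * 2 - 4  # -> result = 38
b = num + result  # -> b = 72
num = b - num  # -> num = 38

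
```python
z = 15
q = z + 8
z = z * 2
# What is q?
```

Answer: 23

Derivation:
Trace (tracking q):
z = 15  # -> z = 15
q = z + 8  # -> q = 23
z = z * 2  # -> z = 30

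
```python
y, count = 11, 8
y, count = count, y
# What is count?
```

Answer: 11

Derivation:
Trace (tracking count):
y, count = (11, 8)  # -> y = 11, count = 8
y, count = (count, y)  # -> y = 8, count = 11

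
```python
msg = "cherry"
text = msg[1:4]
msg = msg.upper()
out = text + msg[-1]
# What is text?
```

Trace (tracking text):
msg = 'cherry'  # -> msg = 'cherry'
text = msg[1:4]  # -> text = 'her'
msg = msg.upper()  # -> msg = 'CHERRY'
out = text + msg[-1]  # -> out = 'herY'

Answer: 'her'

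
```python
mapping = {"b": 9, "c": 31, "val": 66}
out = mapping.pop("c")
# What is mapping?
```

Answer: {'b': 9, 'val': 66}

Derivation:
Trace (tracking mapping):
mapping = {'b': 9, 'c': 31, 'val': 66}  # -> mapping = {'b': 9, 'c': 31, 'val': 66}
out = mapping.pop('c')  # -> out = 31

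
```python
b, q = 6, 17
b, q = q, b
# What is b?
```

Answer: 17

Derivation:
Trace (tracking b):
b, q = (6, 17)  # -> b = 6, q = 17
b, q = (q, b)  # -> b = 17, q = 6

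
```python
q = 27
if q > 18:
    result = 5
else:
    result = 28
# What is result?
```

Answer: 5

Derivation:
Trace (tracking result):
q = 27  # -> q = 27
if q > 18:  # condition is True
    result = 5  # -> result = 5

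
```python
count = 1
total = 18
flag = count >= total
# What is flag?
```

Trace (tracking flag):
count = 1  # -> count = 1
total = 18  # -> total = 18
flag = count >= total  # -> flag = False

Answer: False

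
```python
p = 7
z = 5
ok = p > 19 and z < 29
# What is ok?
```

Trace (tracking ok):
p = 7  # -> p = 7
z = 5  # -> z = 5
ok = p > 19 and z < 29  # -> ok = False

Answer: False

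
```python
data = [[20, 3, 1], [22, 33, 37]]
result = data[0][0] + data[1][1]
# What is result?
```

Trace (tracking result):
data = [[20, 3, 1], [22, 33, 37]]  # -> data = [[20, 3, 1], [22, 33, 37]]
result = data[0][0] + data[1][1]  # -> result = 53

Answer: 53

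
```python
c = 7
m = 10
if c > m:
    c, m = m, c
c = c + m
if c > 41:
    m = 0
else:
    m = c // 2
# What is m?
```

Answer: 8

Derivation:
Trace (tracking m):
c = 7  # -> c = 7
m = 10  # -> m = 10
if c > m:  # condition is False
c = c + m  # -> c = 17
if c > 41:  # condition is False
else:
    m = c // 2  # -> m = 8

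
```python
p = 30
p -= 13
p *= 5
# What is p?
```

Trace (tracking p):
p = 30  # -> p = 30
p -= 13  # -> p = 17
p *= 5  # -> p = 85

Answer: 85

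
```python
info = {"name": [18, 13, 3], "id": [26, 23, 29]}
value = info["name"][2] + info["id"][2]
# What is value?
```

Answer: 32

Derivation:
Trace (tracking value):
info = {'name': [18, 13, 3], 'id': [26, 23, 29]}  # -> info = {'name': [18, 13, 3], 'id': [26, 23, 29]}
value = info['name'][2] + info['id'][2]  # -> value = 32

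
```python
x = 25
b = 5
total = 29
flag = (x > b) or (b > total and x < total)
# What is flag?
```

Trace (tracking flag):
x = 25  # -> x = 25
b = 5  # -> b = 5
total = 29  # -> total = 29
flag = x > b or (b > total and x < total)  # -> flag = True

Answer: True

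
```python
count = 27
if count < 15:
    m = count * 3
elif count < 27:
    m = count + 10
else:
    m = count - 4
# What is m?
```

Trace (tracking m):
count = 27  # -> count = 27
if count < 15:  # condition is False
elif count < 27:  # condition is False
else:
    m = count - 4  # -> m = 23

Answer: 23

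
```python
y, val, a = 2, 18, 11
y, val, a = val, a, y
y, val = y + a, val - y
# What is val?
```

Trace (tracking val):
y, val, a = (2, 18, 11)  # -> y = 2, val = 18, a = 11
y, val, a = (val, a, y)  # -> y = 18, val = 11, a = 2
y, val = (y + a, val - y)  # -> y = 20, val = -7

Answer: -7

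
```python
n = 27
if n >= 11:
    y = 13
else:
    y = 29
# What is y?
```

Trace (tracking y):
n = 27  # -> n = 27
if n >= 11:  # condition is True
    y = 13  # -> y = 13

Answer: 13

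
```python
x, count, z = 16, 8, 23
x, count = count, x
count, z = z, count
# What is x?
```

Trace (tracking x):
x, count, z = (16, 8, 23)  # -> x = 16, count = 8, z = 23
x, count = (count, x)  # -> x = 8, count = 16
count, z = (z, count)  # -> count = 23, z = 16

Answer: 8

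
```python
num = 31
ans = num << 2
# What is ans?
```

Trace (tracking ans):
num = 31  # -> num = 31
ans = num << 2  # -> ans = 124

Answer: 124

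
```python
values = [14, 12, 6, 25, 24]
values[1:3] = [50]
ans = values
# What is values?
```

Answer: [14, 50, 25, 24]

Derivation:
Trace (tracking values):
values = [14, 12, 6, 25, 24]  # -> values = [14, 12, 6, 25, 24]
values[1:3] = [50]  # -> values = [14, 50, 25, 24]
ans = values  # -> ans = [14, 50, 25, 24]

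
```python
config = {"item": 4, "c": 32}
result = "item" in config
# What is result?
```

Answer: True

Derivation:
Trace (tracking result):
config = {'item': 4, 'c': 32}  # -> config = {'item': 4, 'c': 32}
result = 'item' in config  # -> result = True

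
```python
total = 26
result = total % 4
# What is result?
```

Answer: 2

Derivation:
Trace (tracking result):
total = 26  # -> total = 26
result = total % 4  # -> result = 2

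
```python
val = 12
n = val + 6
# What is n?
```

Trace (tracking n):
val = 12  # -> val = 12
n = val + 6  # -> n = 18

Answer: 18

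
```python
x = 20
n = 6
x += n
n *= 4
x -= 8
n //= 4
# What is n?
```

Trace (tracking n):
x = 20  # -> x = 20
n = 6  # -> n = 6
x += n  # -> x = 26
n *= 4  # -> n = 24
x -= 8  # -> x = 18
n //= 4  # -> n = 6

Answer: 6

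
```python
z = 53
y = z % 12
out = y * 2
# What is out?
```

Answer: 10

Derivation:
Trace (tracking out):
z = 53  # -> z = 53
y = z % 12  # -> y = 5
out = y * 2  # -> out = 10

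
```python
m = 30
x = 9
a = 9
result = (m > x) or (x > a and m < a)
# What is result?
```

Trace (tracking result):
m = 30  # -> m = 30
x = 9  # -> x = 9
a = 9  # -> a = 9
result = m > x or (x > a and m < a)  # -> result = True

Answer: True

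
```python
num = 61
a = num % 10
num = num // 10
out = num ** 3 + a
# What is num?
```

Trace (tracking num):
num = 61  # -> num = 61
a = num % 10  # -> a = 1
num = num // 10  # -> num = 6
out = num ** 3 + a  # -> out = 217

Answer: 6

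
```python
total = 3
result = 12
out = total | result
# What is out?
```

Trace (tracking out):
total = 3  # -> total = 3
result = 12  # -> result = 12
out = total | result  # -> out = 15

Answer: 15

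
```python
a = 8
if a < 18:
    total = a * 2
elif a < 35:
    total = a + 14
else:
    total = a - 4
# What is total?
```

Answer: 16

Derivation:
Trace (tracking total):
a = 8  # -> a = 8
if a < 18:  # condition is True
    total = a * 2  # -> total = 16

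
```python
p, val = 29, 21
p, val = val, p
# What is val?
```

Trace (tracking val):
p, val = (29, 21)  # -> p = 29, val = 21
p, val = (val, p)  # -> p = 21, val = 29

Answer: 29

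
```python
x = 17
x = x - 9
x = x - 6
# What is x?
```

Trace (tracking x):
x = 17  # -> x = 17
x = x - 9  # -> x = 8
x = x - 6  # -> x = 2

Answer: 2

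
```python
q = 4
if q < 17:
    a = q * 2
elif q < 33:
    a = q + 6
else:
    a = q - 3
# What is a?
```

Answer: 8

Derivation:
Trace (tracking a):
q = 4  # -> q = 4
if q < 17:  # condition is True
    a = q * 2  # -> a = 8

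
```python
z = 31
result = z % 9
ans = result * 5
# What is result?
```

Answer: 4

Derivation:
Trace (tracking result):
z = 31  # -> z = 31
result = z % 9  # -> result = 4
ans = result * 5  # -> ans = 20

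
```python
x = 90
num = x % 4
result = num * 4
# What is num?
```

Answer: 2

Derivation:
Trace (tracking num):
x = 90  # -> x = 90
num = x % 4  # -> num = 2
result = num * 4  # -> result = 8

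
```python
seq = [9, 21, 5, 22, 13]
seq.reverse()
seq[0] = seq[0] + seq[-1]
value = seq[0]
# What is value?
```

Trace (tracking value):
seq = [9, 21, 5, 22, 13]  # -> seq = [9, 21, 5, 22, 13]
seq.reverse()  # -> seq = [13, 22, 5, 21, 9]
seq[0] = seq[0] + seq[-1]  # -> seq = [22, 22, 5, 21, 9]
value = seq[0]  # -> value = 22

Answer: 22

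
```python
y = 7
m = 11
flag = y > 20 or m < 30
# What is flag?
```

Answer: True

Derivation:
Trace (tracking flag):
y = 7  # -> y = 7
m = 11  # -> m = 11
flag = y > 20 or m < 30  # -> flag = True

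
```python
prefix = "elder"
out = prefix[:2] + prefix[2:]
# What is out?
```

Trace (tracking out):
prefix = 'elder'  # -> prefix = 'elder'
out = prefix[:2] + prefix[2:]  # -> out = 'elder'

Answer: 'elder'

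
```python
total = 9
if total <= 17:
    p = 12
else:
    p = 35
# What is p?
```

Answer: 12

Derivation:
Trace (tracking p):
total = 9  # -> total = 9
if total <= 17:  # condition is True
    p = 12  # -> p = 12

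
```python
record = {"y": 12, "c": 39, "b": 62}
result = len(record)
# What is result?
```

Trace (tracking result):
record = {'y': 12, 'c': 39, 'b': 62}  # -> record = {'y': 12, 'c': 39, 'b': 62}
result = len(record)  # -> result = 3

Answer: 3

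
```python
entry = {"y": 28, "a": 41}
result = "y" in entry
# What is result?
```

Trace (tracking result):
entry = {'y': 28, 'a': 41}  # -> entry = {'y': 28, 'a': 41}
result = 'y' in entry  # -> result = True

Answer: True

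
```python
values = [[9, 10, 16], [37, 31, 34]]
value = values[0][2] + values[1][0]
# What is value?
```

Trace (tracking value):
values = [[9, 10, 16], [37, 31, 34]]  # -> values = [[9, 10, 16], [37, 31, 34]]
value = values[0][2] + values[1][0]  # -> value = 53

Answer: 53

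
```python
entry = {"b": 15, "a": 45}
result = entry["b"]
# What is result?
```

Answer: 15

Derivation:
Trace (tracking result):
entry = {'b': 15, 'a': 45}  # -> entry = {'b': 15, 'a': 45}
result = entry['b']  # -> result = 15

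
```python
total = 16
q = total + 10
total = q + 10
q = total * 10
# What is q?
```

Answer: 360

Derivation:
Trace (tracking q):
total = 16  # -> total = 16
q = total + 10  # -> q = 26
total = q + 10  # -> total = 36
q = total * 10  # -> q = 360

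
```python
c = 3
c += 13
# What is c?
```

Trace (tracking c):
c = 3  # -> c = 3
c += 13  # -> c = 16

Answer: 16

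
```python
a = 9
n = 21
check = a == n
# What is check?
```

Trace (tracking check):
a = 9  # -> a = 9
n = 21  # -> n = 21
check = a == n  # -> check = False

Answer: False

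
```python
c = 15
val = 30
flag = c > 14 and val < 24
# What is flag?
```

Trace (tracking flag):
c = 15  # -> c = 15
val = 30  # -> val = 30
flag = c > 14 and val < 24  # -> flag = False

Answer: False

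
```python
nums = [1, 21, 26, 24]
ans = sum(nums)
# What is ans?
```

Answer: 72

Derivation:
Trace (tracking ans):
nums = [1, 21, 26, 24]  # -> nums = [1, 21, 26, 24]
ans = sum(nums)  # -> ans = 72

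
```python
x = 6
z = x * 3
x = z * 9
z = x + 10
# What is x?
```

Trace (tracking x):
x = 6  # -> x = 6
z = x * 3  # -> z = 18
x = z * 9  # -> x = 162
z = x + 10  # -> z = 172

Answer: 162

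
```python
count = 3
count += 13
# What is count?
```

Answer: 16

Derivation:
Trace (tracking count):
count = 3  # -> count = 3
count += 13  # -> count = 16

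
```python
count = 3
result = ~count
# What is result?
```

Answer: -4

Derivation:
Trace (tracking result):
count = 3  # -> count = 3
result = ~count  # -> result = -4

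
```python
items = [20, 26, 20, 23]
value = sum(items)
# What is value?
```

Answer: 89

Derivation:
Trace (tracking value):
items = [20, 26, 20, 23]  # -> items = [20, 26, 20, 23]
value = sum(items)  # -> value = 89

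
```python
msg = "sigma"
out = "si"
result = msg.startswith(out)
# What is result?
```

Answer: True

Derivation:
Trace (tracking result):
msg = 'sigma'  # -> msg = 'sigma'
out = 'si'  # -> out = 'si'
result = msg.startswith(out)  # -> result = True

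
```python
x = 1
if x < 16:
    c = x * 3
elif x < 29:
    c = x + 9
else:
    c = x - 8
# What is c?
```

Answer: 3

Derivation:
Trace (tracking c):
x = 1  # -> x = 1
if x < 16:  # condition is True
    c = x * 3  # -> c = 3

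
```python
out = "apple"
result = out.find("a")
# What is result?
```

Answer: 0

Derivation:
Trace (tracking result):
out = 'apple'  # -> out = 'apple'
result = out.find('a')  # -> result = 0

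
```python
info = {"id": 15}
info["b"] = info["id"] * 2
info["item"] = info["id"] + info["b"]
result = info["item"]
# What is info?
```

Answer: {'id': 15, 'b': 30, 'item': 45}

Derivation:
Trace (tracking info):
info = {'id': 15}  # -> info = {'id': 15}
info['b'] = info['id'] * 2  # -> info = {'id': 15, 'b': 30}
info['item'] = info['id'] + info['b']  # -> info = {'id': 15, 'b': 30, 'item': 45}
result = info['item']  # -> result = 45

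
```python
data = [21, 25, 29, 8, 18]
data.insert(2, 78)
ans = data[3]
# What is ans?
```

Trace (tracking ans):
data = [21, 25, 29, 8, 18]  # -> data = [21, 25, 29, 8, 18]
data.insert(2, 78)  # -> data = [21, 25, 78, 29, 8, 18]
ans = data[3]  # -> ans = 29

Answer: 29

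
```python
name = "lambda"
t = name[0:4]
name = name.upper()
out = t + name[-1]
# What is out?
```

Answer: 'lambA'

Derivation:
Trace (tracking out):
name = 'lambda'  # -> name = 'lambda'
t = name[0:4]  # -> t = 'lamb'
name = name.upper()  # -> name = 'LAMBDA'
out = t + name[-1]  # -> out = 'lambA'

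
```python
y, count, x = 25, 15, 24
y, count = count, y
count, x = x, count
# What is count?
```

Answer: 24

Derivation:
Trace (tracking count):
y, count, x = (25, 15, 24)  # -> y = 25, count = 15, x = 24
y, count = (count, y)  # -> y = 15, count = 25
count, x = (x, count)  # -> count = 24, x = 25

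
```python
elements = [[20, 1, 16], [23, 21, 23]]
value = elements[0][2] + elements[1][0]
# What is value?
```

Trace (tracking value):
elements = [[20, 1, 16], [23, 21, 23]]  # -> elements = [[20, 1, 16], [23, 21, 23]]
value = elements[0][2] + elements[1][0]  # -> value = 39

Answer: 39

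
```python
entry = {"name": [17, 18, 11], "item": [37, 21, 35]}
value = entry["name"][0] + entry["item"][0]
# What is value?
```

Trace (tracking value):
entry = {'name': [17, 18, 11], 'item': [37, 21, 35]}  # -> entry = {'name': [17, 18, 11], 'item': [37, 21, 35]}
value = entry['name'][0] + entry['item'][0]  # -> value = 54

Answer: 54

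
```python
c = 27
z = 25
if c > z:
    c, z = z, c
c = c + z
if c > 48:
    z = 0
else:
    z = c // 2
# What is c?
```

Answer: 52

Derivation:
Trace (tracking c):
c = 27  # -> c = 27
z = 25  # -> z = 25
if c > z:  # condition is True
    c, z = (z, c)  # -> c = 25, z = 27
c = c + z  # -> c = 52
if c > 48:  # condition is True
    z = 0  # -> z = 0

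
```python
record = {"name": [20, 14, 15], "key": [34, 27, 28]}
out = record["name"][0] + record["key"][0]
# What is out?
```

Trace (tracking out):
record = {'name': [20, 14, 15], 'key': [34, 27, 28]}  # -> record = {'name': [20, 14, 15], 'key': [34, 27, 28]}
out = record['name'][0] + record['key'][0]  # -> out = 54

Answer: 54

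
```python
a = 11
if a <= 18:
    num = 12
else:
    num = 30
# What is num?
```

Trace (tracking num):
a = 11  # -> a = 11
if a <= 18:  # condition is True
    num = 12  # -> num = 12

Answer: 12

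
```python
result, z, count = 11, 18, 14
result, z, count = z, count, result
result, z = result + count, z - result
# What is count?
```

Trace (tracking count):
result, z, count = (11, 18, 14)  # -> result = 11, z = 18, count = 14
result, z, count = (z, count, result)  # -> result = 18, z = 14, count = 11
result, z = (result + count, z - result)  # -> result = 29, z = -4

Answer: 11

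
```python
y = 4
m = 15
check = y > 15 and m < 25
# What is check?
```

Answer: False

Derivation:
Trace (tracking check):
y = 4  # -> y = 4
m = 15  # -> m = 15
check = y > 15 and m < 25  # -> check = False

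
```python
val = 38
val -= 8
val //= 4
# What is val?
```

Trace (tracking val):
val = 38  # -> val = 38
val -= 8  # -> val = 30
val //= 4  # -> val = 7

Answer: 7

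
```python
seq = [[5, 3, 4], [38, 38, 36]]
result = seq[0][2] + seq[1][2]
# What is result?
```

Answer: 40

Derivation:
Trace (tracking result):
seq = [[5, 3, 4], [38, 38, 36]]  # -> seq = [[5, 3, 4], [38, 38, 36]]
result = seq[0][2] + seq[1][2]  # -> result = 40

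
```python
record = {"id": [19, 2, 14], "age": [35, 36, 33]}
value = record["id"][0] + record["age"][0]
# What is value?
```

Answer: 54

Derivation:
Trace (tracking value):
record = {'id': [19, 2, 14], 'age': [35, 36, 33]}  # -> record = {'id': [19, 2, 14], 'age': [35, 36, 33]}
value = record['id'][0] + record['age'][0]  # -> value = 54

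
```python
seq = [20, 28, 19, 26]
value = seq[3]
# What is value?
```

Trace (tracking value):
seq = [20, 28, 19, 26]  # -> seq = [20, 28, 19, 26]
value = seq[3]  # -> value = 26

Answer: 26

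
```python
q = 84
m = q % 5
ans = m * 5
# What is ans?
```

Trace (tracking ans):
q = 84  # -> q = 84
m = q % 5  # -> m = 4
ans = m * 5  # -> ans = 20

Answer: 20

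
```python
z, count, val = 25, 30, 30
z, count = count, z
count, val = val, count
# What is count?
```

Answer: 30

Derivation:
Trace (tracking count):
z, count, val = (25, 30, 30)  # -> z = 25, count = 30, val = 30
z, count = (count, z)  # -> z = 30, count = 25
count, val = (val, count)  # -> count = 30, val = 25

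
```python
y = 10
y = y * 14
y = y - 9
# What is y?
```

Trace (tracking y):
y = 10  # -> y = 10
y = y * 14  # -> y = 140
y = y - 9  # -> y = 131

Answer: 131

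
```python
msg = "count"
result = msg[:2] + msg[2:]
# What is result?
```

Answer: 'count'

Derivation:
Trace (tracking result):
msg = 'count'  # -> msg = 'count'
result = msg[:2] + msg[2:]  # -> result = 'count'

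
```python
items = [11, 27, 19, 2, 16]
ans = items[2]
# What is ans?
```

Answer: 19

Derivation:
Trace (tracking ans):
items = [11, 27, 19, 2, 16]  # -> items = [11, 27, 19, 2, 16]
ans = items[2]  # -> ans = 19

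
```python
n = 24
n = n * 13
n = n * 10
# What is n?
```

Answer: 3120

Derivation:
Trace (tracking n):
n = 24  # -> n = 24
n = n * 13  # -> n = 312
n = n * 10  # -> n = 3120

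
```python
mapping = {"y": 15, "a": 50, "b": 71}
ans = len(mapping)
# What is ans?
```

Trace (tracking ans):
mapping = {'y': 15, 'a': 50, 'b': 71}  # -> mapping = {'y': 15, 'a': 50, 'b': 71}
ans = len(mapping)  # -> ans = 3

Answer: 3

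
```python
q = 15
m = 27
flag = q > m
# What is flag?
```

Trace (tracking flag):
q = 15  # -> q = 15
m = 27  # -> m = 27
flag = q > m  # -> flag = False

Answer: False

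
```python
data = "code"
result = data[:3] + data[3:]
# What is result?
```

Answer: 'code'

Derivation:
Trace (tracking result):
data = 'code'  # -> data = 'code'
result = data[:3] + data[3:]  # -> result = 'code'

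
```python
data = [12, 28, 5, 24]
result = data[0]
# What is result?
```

Trace (tracking result):
data = [12, 28, 5, 24]  # -> data = [12, 28, 5, 24]
result = data[0]  # -> result = 12

Answer: 12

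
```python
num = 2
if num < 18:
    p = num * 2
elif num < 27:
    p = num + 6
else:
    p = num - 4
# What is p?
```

Answer: 4

Derivation:
Trace (tracking p):
num = 2  # -> num = 2
if num < 18:  # condition is True
    p = num * 2  # -> p = 4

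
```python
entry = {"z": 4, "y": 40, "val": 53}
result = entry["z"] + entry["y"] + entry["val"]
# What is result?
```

Answer: 97

Derivation:
Trace (tracking result):
entry = {'z': 4, 'y': 40, 'val': 53}  # -> entry = {'z': 4, 'y': 40, 'val': 53}
result = entry['z'] + entry['y'] + entry['val']  # -> result = 97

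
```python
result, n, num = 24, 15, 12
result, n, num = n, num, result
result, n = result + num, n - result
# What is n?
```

Answer: -3

Derivation:
Trace (tracking n):
result, n, num = (24, 15, 12)  # -> result = 24, n = 15, num = 12
result, n, num = (n, num, result)  # -> result = 15, n = 12, num = 24
result, n = (result + num, n - result)  # -> result = 39, n = -3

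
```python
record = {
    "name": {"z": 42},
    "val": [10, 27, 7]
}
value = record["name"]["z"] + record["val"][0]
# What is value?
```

Trace (tracking value):
record = {'name': {'z': 42}, 'val': [10, 27, 7]}  # -> record = {'name': {'z': 42}, 'val': [10, 27, 7]}
value = record['name']['z'] + record['val'][0]  # -> value = 52

Answer: 52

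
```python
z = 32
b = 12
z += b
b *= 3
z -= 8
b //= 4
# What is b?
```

Trace (tracking b):
z = 32  # -> z = 32
b = 12  # -> b = 12
z += b  # -> z = 44
b *= 3  # -> b = 36
z -= 8  # -> z = 36
b //= 4  # -> b = 9

Answer: 9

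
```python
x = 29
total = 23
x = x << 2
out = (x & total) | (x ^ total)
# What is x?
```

Answer: 116

Derivation:
Trace (tracking x):
x = 29  # -> x = 29
total = 23  # -> total = 23
x = x << 2  # -> x = 116
out = x & total | x ^ total  # -> out = 119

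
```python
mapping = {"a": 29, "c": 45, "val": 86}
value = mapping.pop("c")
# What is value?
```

Answer: 45

Derivation:
Trace (tracking value):
mapping = {'a': 29, 'c': 45, 'val': 86}  # -> mapping = {'a': 29, 'c': 45, 'val': 86}
value = mapping.pop('c')  # -> value = 45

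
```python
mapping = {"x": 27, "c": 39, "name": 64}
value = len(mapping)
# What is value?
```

Trace (tracking value):
mapping = {'x': 27, 'c': 39, 'name': 64}  # -> mapping = {'x': 27, 'c': 39, 'name': 64}
value = len(mapping)  # -> value = 3

Answer: 3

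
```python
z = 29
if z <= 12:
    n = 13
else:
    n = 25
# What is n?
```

Answer: 25

Derivation:
Trace (tracking n):
z = 29  # -> z = 29
if z <= 12:  # condition is False
else:
    n = 25  # -> n = 25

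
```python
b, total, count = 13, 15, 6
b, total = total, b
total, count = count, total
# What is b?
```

Answer: 15

Derivation:
Trace (tracking b):
b, total, count = (13, 15, 6)  # -> b = 13, total = 15, count = 6
b, total = (total, b)  # -> b = 15, total = 13
total, count = (count, total)  # -> total = 6, count = 13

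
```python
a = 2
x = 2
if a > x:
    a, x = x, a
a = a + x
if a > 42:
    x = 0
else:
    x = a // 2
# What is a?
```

Trace (tracking a):
a = 2  # -> a = 2
x = 2  # -> x = 2
if a > x:  # condition is False
a = a + x  # -> a = 4
if a > 42:  # condition is False
else:
    x = a // 2  # -> x = 2

Answer: 4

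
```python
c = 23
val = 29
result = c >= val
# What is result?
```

Answer: False

Derivation:
Trace (tracking result):
c = 23  # -> c = 23
val = 29  # -> val = 29
result = c >= val  # -> result = False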